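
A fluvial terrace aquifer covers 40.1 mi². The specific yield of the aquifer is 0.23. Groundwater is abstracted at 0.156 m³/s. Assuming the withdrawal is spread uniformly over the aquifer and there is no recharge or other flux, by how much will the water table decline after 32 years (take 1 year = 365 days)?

A = 40.1 mi² = 1.039 × 10^8 m²
Q = 0.156 m³/s = 13480 m³/d
t = 32 years = 11680 d
ΔV = Q × t = 13480 m³/d × 11680 d = 1.574 × 10^8 m³
Δh = ΔV / (Sy × A) = 1.574 × 10^8 / (0.23 × 1.039 × 10^8) = 6.59 m

Δh ≈ 6.59 m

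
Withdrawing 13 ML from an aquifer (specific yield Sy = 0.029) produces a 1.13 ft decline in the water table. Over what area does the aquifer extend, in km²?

A ≈ 1.3 km²

Δh = 1.13 ft = 0.3444 m
ΔV = 13 ML = 13000 m³
A = ΔV / (Sy × Δh) = 13000 / (0.029 × 0.3444) = 1.302 × 10^6 m²
A = 1.302 × 10^6 m² = 1.302 km²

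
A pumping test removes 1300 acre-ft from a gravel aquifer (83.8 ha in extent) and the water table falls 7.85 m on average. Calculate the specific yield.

Sy ≈ 0.24

A = 83.8 ha = 8.38 × 10^5 m²
ΔV = 1300 acre-ft = 1.604 × 10^6 m³
Sy = ΔV / (A × Δh) = 1.604 × 10^6 m³ / (8.38 × 10^5 m² × 7.85 m) = 0.2438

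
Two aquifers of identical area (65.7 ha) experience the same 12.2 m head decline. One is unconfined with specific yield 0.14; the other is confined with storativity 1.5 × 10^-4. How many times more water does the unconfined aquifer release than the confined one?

A = 65.7 ha = 6.57 × 10^5 m²
Unconfined: ΔV_u = Sy × A × Δh = 0.14 × 6.57 × 10^5 × 12.2 = 1.122 × 10^6 m³
Confined: ΔV_c = S × A × Δh = 1.5 × 10^-4 × 6.57 × 10^5 × 12.2 = 1202 m³
Ratio = ΔV_u / ΔV_c = Sy / S = 0.14 / 1.5 × 10^-4 = 933.3

ΔV_u / ΔV_c ≈ 933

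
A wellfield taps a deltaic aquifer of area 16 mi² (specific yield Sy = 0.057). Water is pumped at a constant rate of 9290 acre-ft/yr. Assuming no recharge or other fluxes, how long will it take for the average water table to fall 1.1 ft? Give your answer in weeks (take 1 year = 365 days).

A = 16 mi² = 4.144 × 10^7 m²
Δh = 1.1 ft = 0.3353 m
ΔV = Sy × A × Δh = 0.057 × 4.144 × 10^7 × 0.3353 = 7.92 × 10^5 m³
Q = 9290 acre-ft/yr = 31390 m³/d
t = ΔV / Q = 7.92 × 10^5 m³ / 31390 m³/d = 25.23 d
t = 25.23 d ≈ 3.604 weeks

t ≈ 3.6 weeks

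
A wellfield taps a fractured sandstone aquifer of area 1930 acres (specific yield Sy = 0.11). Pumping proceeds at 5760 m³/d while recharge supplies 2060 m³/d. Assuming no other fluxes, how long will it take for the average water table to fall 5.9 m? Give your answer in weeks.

A = 1930 acres = 7.81 × 10^6 m²
ΔV = Sy × A × Δh = 0.11 × 7.81 × 10^6 × 5.9 = 5.069 × 10^6 m³
Net withdrawal = 5760 − 2060 = 3700 m³/d
t = ΔV / Q = 5.069 × 10^6 m³ / 3700 m³/d = 1370 d
t = 1370 d ≈ 195.7 weeks

t ≈ 196 weeks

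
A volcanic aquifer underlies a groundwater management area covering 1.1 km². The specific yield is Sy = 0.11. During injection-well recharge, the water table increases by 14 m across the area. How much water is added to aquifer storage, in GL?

A = 1.1 km² = 1.1 × 10^6 m²
ΔV = Sy × A × Δh = 0.11 × 1.1 × 10^6 m² × 14 m = 1.694 × 10^6 m³
ΔV = 1.694 × 10^6 m³ = 1.694 GL

ΔV ≈ 1.69 GL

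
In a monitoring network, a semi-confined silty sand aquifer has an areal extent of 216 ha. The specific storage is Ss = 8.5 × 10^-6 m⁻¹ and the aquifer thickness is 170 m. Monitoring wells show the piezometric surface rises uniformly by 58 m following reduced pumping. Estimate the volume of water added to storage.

S = Ss × b = 8.5 × 10^-6 m⁻¹ × 170 m = 1.445 × 10^-3
A = 216 ha = 2.16 × 10^6 m²
ΔV = S × A × Δh = 0.001445 × 2.16 × 10^6 m² × 58 m = 1.81 × 10^5 m³

ΔV ≈ 1.81 × 10^5 m³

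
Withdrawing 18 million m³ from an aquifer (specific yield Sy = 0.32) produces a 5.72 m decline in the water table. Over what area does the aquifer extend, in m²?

A ≈ 9.83 × 10^6 m²

ΔV = 18 million m³ = 1.8 × 10^7 m³
A = ΔV / (Sy × Δh) = 1.8 × 10^7 / (0.32 × 5.72) = 9.834 × 10^6 m²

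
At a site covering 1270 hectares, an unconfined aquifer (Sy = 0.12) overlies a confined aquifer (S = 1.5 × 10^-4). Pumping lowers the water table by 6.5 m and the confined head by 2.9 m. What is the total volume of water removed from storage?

ΔV ≈ 9.91 × 10^6 m³

A = 1270 hectares = 1.27 × 10^7 m²
Unconfined: ΔV_u = Sy × A × Δh_u = 0.12 × 1.27 × 10^7 × 6.5 = 9.906 × 10^6 m³
Confined: ΔV_c = S × A × Δh_c = 1.5 × 10^-4 × 1.27 × 10^7 × 2.9 = 5524 m³
Total ΔV = 9.906 × 10^6 + 5524 = 9.912 × 10^6 m³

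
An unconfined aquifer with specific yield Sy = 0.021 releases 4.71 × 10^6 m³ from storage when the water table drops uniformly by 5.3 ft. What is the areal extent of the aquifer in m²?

Δh = 5.3 ft = 1.615 m
A = ΔV / (Sy × Δh) = 4.71 × 10^6 / (0.021 × 1.615) = 1.388 × 10^8 m²

A ≈ 1.39 × 10^8 m²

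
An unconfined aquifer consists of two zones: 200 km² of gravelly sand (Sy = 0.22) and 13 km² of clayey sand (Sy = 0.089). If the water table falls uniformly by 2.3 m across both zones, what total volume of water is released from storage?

A₁ = 200 km² = 2 × 10^8 m²; A₂ = 13 km² = 1.3 × 10^7 m²
ΔV₁ = 0.22 × 2 × 10^8 × 2.3 = 1.012 × 10^8 m³
ΔV₂ = 0.089 × 1.3 × 10^7 × 2.3 = 2.661 × 10^6 m³
ΔV = ΔV₁ + ΔV₂ = 1.039 × 10^8 m³

ΔV ≈ 1.04 × 10^8 m³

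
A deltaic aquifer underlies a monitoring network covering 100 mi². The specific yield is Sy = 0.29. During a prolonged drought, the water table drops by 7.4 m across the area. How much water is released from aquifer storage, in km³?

ΔV ≈ 0.556 km³

A = 100 mi² = 2.59 × 10^8 m²
ΔV = Sy × A × Δh = 0.29 × 2.59 × 10^8 m² × 7.4 m = 5.558 × 10^8 m³
ΔV = 5.558 × 10^8 m³ = 0.5558 km³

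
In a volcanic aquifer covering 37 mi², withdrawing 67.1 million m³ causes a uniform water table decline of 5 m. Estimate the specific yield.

A = 37 mi² = 9.583 × 10^7 m²
ΔV = 67.1 million m³ = 6.71 × 10^7 m³
Sy = ΔV / (A × Δh) = 6.71 × 10^7 m³ / (9.583 × 10^7 m² × 5 m) = 0.14

Sy ≈ 0.14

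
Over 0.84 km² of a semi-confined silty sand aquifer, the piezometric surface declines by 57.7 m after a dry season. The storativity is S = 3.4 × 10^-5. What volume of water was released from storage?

ΔV ≈ 1650 m³

A = 0.84 km² = 8.4 × 10^5 m²
ΔV = S × A × Δh = 3.4 × 10^-5 × 8.4 × 10^5 m² × 57.7 m = 1648 m³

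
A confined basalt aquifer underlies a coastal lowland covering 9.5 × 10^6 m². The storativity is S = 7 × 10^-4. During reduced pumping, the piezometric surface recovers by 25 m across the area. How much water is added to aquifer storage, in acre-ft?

ΔV ≈ 135 acre-ft

ΔV = S × A × Δh = 7 × 10^-4 × 9.5 × 10^6 m² × 25 m = 1.663 × 10^5 m³
ΔV = 1.663 × 10^5 m³ = 134.8 acre-ft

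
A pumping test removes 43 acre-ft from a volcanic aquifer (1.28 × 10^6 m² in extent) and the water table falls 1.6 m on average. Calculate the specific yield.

Sy ≈ 0.026

ΔV = 43 acre-ft = 53040 m³
Sy = ΔV / (A × Δh) = 53040 m³ / (1.28 × 10^6 m² × 1.6 m) = 0.0259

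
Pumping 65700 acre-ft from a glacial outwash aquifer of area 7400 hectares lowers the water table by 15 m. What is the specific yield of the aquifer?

Sy ≈ 0.073

A = 7400 hectares = 7.4 × 10^7 m²
ΔV = 65700 acre-ft = 8.104 × 10^7 m³
Sy = ΔV / (A × Δh) = 8.104 × 10^7 m³ / (7.4 × 10^7 m² × 15 m) = 0.07301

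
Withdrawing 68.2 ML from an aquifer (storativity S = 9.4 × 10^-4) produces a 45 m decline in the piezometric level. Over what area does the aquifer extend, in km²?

A ≈ 1.61 km²

ΔV = 68.2 ML = 68200 m³
A = ΔV / (S × Δh) = 68200 / (9.4 × 10^-4 × 45) = 1.612 × 10^6 m²
A = 1.612 × 10^6 m² = 1.612 km²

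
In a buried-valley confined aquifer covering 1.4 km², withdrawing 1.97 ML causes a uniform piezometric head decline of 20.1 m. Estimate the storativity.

S ≈ 7 × 10^-5

A = 1.4 km² = 1.4 × 10^6 m²
ΔV = 1.97 ML = 1970 m³
S = ΔV / (A × Δh) = 1970 m³ / (1.4 × 10^6 m² × 20.1 m) = 7.001 × 10^-5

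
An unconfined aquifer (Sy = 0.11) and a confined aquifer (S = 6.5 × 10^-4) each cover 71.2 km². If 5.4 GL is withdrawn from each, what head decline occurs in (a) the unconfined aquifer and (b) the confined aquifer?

A = 71.2 km² = 7.12 × 10^7 m²
ΔV = 5.4 GL = 5.4 × 10^6 m³
Unconfined: Δh_u = ΔV/(Sy·A) = 5.4 × 10^6/(0.11 × 7.12 × 10^7) = 0.6895 m
Confined: Δh_c = ΔV/(S·A) = 5.4 × 10^6/(6.5 × 10^-4 × 7.12 × 10^7) = 116.7 m

Δh_u ≈ 0.689 m; Δh_c ≈ 117 m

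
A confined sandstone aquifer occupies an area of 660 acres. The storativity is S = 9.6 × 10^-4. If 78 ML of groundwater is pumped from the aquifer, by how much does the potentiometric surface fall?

A = 660 acres = 2.671 × 10^6 m²
ΔV = 78 ML = 78000 m³
Δh = ΔV / (S × A) = 78000 m³ / (9.6 × 10^-4 × 2.671 × 10^6 m²) = 30.42 m

Δh ≈ 30.4 m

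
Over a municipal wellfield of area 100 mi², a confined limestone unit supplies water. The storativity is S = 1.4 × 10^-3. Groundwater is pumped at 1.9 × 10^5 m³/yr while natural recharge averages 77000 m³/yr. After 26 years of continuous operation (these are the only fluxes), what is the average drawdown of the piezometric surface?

A = 100 mi² = 2.59 × 10^8 m²
Net abstraction = 1.9 × 10^5 − 77000 = 1.13 × 10^5 m³/yr
Q_net = 1.13 × 10^5 m³/yr = 309.6 m³/d
t = 26 years = 9490 d
ΔV = Q × t = 309.6 m³/d × 9490 d = 2.938 × 10^6 m³
Δh = ΔV / (S × A) = 2.938 × 10^6 / (0.0014 × 2.59 × 10^8) = 8.103 m

Δh ≈ 8.1 m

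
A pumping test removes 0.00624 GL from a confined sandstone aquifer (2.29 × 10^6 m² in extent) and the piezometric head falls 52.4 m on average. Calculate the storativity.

ΔV = 0.00624 GL = 6240 m³
S = ΔV / (A × Δh) = 6240 m³ / (2.29 × 10^6 m² × 52.4 m) = 5.2 × 10^-5

S ≈ 5.2 × 10^-5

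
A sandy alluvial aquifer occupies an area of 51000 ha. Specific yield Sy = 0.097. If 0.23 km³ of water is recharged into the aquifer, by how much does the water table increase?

Δh ≈ 4.65 m

A = 51000 ha = 5.1 × 10^8 m²
ΔV = 0.23 km³ = 2.3 × 10^8 m³
Δh = ΔV / (Sy × A) = 2.3 × 10^8 m³ / (0.097 × 5.1 × 10^8 m²) = 4.649 m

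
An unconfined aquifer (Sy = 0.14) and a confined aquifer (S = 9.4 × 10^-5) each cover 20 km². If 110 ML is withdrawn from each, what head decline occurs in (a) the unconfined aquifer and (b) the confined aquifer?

Δh_u ≈ 0.0393 m; Δh_c ≈ 58.5 m

A = 20 km² = 2 × 10^7 m²
ΔV = 110 ML = 1.1 × 10^5 m³
Unconfined: Δh_u = ΔV/(Sy·A) = 1.1 × 10^5/(0.14 × 2 × 10^7) = 0.03929 m
Confined: Δh_c = ΔV/(S·A) = 1.1 × 10^5/(9.4 × 10^-5 × 2 × 10^7) = 58.51 m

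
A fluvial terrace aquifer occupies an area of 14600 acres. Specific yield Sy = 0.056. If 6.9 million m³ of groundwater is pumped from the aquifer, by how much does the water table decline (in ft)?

A = 14600 acres = 5.908 × 10^7 m²
ΔV = 6.9 million m³ = 6.9 × 10^6 m³
Δh = ΔV / (Sy × A) = 6.9 × 10^6 m³ / (0.056 × 5.908 × 10^7 m²) = 2.085 m
Δh = 2.085 m = 6.842 ft

Δh ≈ 6.84 ft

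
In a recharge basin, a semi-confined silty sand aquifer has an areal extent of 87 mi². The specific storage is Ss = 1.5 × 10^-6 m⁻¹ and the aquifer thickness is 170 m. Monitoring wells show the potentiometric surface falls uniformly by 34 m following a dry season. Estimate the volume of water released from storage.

S = Ss × b = 1.5 × 10^-6 m⁻¹ × 170 m = 2.55 × 10^-4
A = 87 mi² = 2.253 × 10^8 m²
ΔV = S × A × Δh = 2.55 × 10^-4 × 2.253 × 10^8 m² × 34 m = 1.954 × 10^6 m³

ΔV ≈ 1.95 × 10^6 m³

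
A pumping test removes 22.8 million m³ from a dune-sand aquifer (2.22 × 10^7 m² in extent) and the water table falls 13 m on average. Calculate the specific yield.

ΔV = 22.8 million m³ = 2.28 × 10^7 m³
Sy = ΔV / (A × Δh) = 2.28 × 10^7 m³ / (2.22 × 10^7 m² × 13 m) = 0.079

Sy ≈ 0.079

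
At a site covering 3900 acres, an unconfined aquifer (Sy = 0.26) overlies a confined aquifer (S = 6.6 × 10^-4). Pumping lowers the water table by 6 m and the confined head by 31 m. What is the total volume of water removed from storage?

A = 3900 acres = 1.578 × 10^7 m²
Unconfined: ΔV_u = Sy × A × Δh_u = 0.26 × 1.578 × 10^7 × 6 = 2.462 × 10^7 m³
Confined: ΔV_c = S × A × Δh_c = 6.6 × 10^-4 × 1.578 × 10^7 × 31 = 3.229 × 10^5 m³
Total ΔV = 2.462 × 10^7 + 3.229 × 10^5 = 2.494 × 10^7 m³

ΔV ≈ 2.49 × 10^7 m³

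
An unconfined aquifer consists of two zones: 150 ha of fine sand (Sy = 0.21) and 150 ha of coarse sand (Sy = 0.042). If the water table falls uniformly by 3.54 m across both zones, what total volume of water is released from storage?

A₁ = 150 ha = 1.5 × 10^6 m²; A₂ = 150 ha = 1.5 × 10^6 m²
ΔV₁ = 0.21 × 1.5 × 10^6 × 3.54 = 1.115 × 10^6 m³
ΔV₂ = 0.042 × 1.5 × 10^6 × 3.54 = 2.23 × 10^5 m³
ΔV = ΔV₁ + ΔV₂ = 1.338 × 10^6 m³

ΔV ≈ 1.34 × 10^6 m³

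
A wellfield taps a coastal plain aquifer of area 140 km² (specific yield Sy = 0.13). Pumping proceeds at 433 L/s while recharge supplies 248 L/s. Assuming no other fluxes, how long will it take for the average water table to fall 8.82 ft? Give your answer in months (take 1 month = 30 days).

t ≈ 102 months

A = 140 km² = 1.4 × 10^8 m²
Δh = 8.82 ft = 2.688 m
ΔV = Sy × A × Δh = 0.13 × 1.4 × 10^8 × 2.688 = 4.893 × 10^7 m³
Net withdrawal = 433 − 248 = 185 L/s = 15980 m³/d
t = ΔV / Q = 4.893 × 10^7 m³ / 15980 m³/d = 3061 d
t = 3061 d ≈ 102 months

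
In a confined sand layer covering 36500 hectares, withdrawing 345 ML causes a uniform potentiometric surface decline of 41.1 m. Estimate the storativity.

A = 36500 hectares = 3.65 × 10^8 m²
ΔV = 345 ML = 3.45 × 10^5 m³
S = ΔV / (A × Δh) = 3.45 × 10^5 m³ / (3.65 × 10^8 m² × 41.1 m) = 2.3 × 10^-5

S ≈ 2.3 × 10^-5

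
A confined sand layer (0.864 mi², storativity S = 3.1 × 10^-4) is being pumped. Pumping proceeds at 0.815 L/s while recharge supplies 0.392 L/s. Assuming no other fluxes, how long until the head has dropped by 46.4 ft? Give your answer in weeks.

A = 0.864 mi² = 2.238 × 10^6 m²
Δh = 46.4 ft = 14.14 m
ΔV = S × A × Δh = 3.1 × 10^-4 × 2.238 × 10^6 × 14.14 = 9811 m³
Net withdrawal = 0.815 − 0.392 = 0.423 L/s = 36.55 m³/d
t = ΔV / Q = 9811 m³ / 36.55 m³/d = 268.4 d
t = 268.4 d ≈ 38.35 weeks

t ≈ 38.3 weeks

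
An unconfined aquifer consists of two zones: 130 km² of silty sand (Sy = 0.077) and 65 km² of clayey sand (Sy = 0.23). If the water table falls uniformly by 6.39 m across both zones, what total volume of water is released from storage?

ΔV ≈ 1.59 × 10^8 m³

A₁ = 130 km² = 1.3 × 10^8 m²; A₂ = 65 km² = 6.5 × 10^7 m²
ΔV₁ = 0.077 × 1.3 × 10^8 × 6.39 = 6.396 × 10^7 m³
ΔV₂ = 0.23 × 6.5 × 10^7 × 6.39 = 9.553 × 10^7 m³
ΔV = ΔV₁ + ΔV₂ = 1.595 × 10^8 m³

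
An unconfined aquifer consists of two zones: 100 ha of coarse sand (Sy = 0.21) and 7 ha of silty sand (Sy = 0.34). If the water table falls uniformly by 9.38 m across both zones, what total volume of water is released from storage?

A₁ = 100 ha = 1 × 10^6 m²; A₂ = 7 ha = 70000 m²
ΔV₁ = 0.21 × 1 × 10^6 × 9.38 = 1.97 × 10^6 m³
ΔV₂ = 0.34 × 70000 × 9.38 = 2.232 × 10^5 m³
ΔV = ΔV₁ + ΔV₂ = 2.193 × 10^6 m³

ΔV ≈ 2.19 × 10^6 m³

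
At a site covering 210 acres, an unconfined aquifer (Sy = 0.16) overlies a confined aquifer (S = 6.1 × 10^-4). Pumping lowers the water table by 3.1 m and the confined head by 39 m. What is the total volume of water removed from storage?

ΔV ≈ 4.42 × 10^5 m³

A = 210 acres = 8.498 × 10^5 m²
Unconfined: ΔV_u = Sy × A × Δh_u = 0.16 × 8.498 × 10^5 × 3.1 = 4.215 × 10^5 m³
Confined: ΔV_c = S × A × Δh_c = 6.1 × 10^-4 × 8.498 × 10^5 × 39 = 20220 m³
Total ΔV = 4.215 × 10^5 + 20220 = 4.417 × 10^5 m³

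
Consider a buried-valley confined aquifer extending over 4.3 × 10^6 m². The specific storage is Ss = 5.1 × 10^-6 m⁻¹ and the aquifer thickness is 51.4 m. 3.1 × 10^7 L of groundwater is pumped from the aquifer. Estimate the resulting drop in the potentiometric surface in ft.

Δh ≈ 90.2 ft

S = Ss × b = 5.1 × 10^-6 m⁻¹ × 51.4 m = 2.621 × 10^-4
ΔV = 3.1 × 10^7 L = 31000 m³
Δh = ΔV / (S × A) = 31000 m³ / (2.621 × 10^-4 × 4.3 × 10^6 m²) = 27.5 m
Δh = 27.5 m = 90.23 ft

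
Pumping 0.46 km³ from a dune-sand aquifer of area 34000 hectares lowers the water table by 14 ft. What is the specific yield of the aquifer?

A = 34000 hectares = 3.4 × 10^8 m²
Δh = 14 ft = 4.267 m
ΔV = 0.46 km³ = 4.6 × 10^8 m³
Sy = ΔV / (A × Δh) = 4.6 × 10^8 m³ / (3.4 × 10^8 m² × 4.267 m) = 0.3171

Sy ≈ 0.32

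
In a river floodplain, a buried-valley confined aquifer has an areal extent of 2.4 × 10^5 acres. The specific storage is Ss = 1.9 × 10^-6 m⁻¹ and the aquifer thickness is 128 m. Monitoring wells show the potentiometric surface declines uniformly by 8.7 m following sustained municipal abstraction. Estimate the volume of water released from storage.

S = Ss × b = 1.9 × 10^-6 m⁻¹ × 128 m = 2.432 × 10^-4
A = 2.4 × 10^5 acres = 9.712 × 10^8 m²
ΔV = S × A × Δh = 2.432 × 10^-4 × 9.712 × 10^8 m² × 8.7 m = 2.055 × 10^6 m³

ΔV ≈ 2.06 × 10^6 m³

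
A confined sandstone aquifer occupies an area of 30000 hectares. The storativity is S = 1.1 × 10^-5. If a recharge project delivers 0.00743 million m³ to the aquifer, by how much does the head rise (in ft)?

Δh ≈ 7.39 ft

A = 30000 hectares = 3 × 10^8 m²
ΔV = 0.00743 million m³ = 7430 m³
Δh = ΔV / (S × A) = 7430 m³ / (1.1 × 10^-5 × 3 × 10^8 m²) = 2.252 m
Δh = 2.252 m = 7.387 ft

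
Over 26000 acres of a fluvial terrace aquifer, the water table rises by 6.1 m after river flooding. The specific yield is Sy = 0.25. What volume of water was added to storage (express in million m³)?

A = 26000 acres = 1.052 × 10^8 m²
ΔV = Sy × A × Δh = 0.25 × 1.052 × 10^8 m² × 6.1 m = 1.605 × 10^8 m³
ΔV = 1.605 × 10^8 m³ = 160.5 million m³

ΔV ≈ 160 million m³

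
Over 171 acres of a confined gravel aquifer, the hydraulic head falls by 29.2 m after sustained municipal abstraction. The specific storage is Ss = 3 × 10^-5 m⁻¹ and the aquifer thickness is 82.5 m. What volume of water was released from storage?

S = Ss × b = 3 × 10^-5 m⁻¹ × 82.5 m = 2.475 × 10^-3
A = 171 acres = 6.92 × 10^5 m²
ΔV = S × A × Δh = 0.002475 × 6.92 × 10^5 m² × 29.2 m = 50010 m³

ΔV ≈ 50000 m³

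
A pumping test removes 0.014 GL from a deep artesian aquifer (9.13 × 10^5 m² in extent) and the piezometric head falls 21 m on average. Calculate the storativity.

S ≈ 7.3 × 10^-4

ΔV = 0.014 GL = 14000 m³
S = ΔV / (A × Δh) = 14000 m³ / (9.13 × 10^5 m² × 21 m) = 7.302 × 10^-4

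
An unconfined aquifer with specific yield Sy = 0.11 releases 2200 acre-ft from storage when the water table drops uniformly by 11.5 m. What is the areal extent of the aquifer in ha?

A ≈ 215 ha

ΔV = 2200 acre-ft = 2.714 × 10^6 m³
A = ΔV / (Sy × Δh) = 2.714 × 10^6 / (0.11 × 11.5) = 2.145 × 10^6 m²
A = 2.145 × 10^6 m² = 214.5 ha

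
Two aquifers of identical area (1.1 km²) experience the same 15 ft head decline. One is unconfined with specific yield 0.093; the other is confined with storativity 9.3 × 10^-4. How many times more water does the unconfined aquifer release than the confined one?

A = 1.1 km² = 1.1 × 10^6 m²
Δh = 15 ft = 4.572 m
Unconfined: ΔV_u = Sy × A × Δh = 0.093 × 1.1 × 10^6 × 4.572 = 4.677 × 10^5 m³
Confined: ΔV_c = S × A × Δh = 9.3 × 10^-4 × 1.1 × 10^6 × 4.572 = 4677 m³
Ratio = ΔV_u / ΔV_c = Sy / S = 0.093 / 9.3 × 10^-4 = 100

ΔV_u / ΔV_c ≈ 100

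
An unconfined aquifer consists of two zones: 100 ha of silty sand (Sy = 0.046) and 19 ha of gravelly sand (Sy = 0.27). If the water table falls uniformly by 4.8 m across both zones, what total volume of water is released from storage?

ΔV ≈ 4.67 × 10^5 m³

A₁ = 100 ha = 1 × 10^6 m²; A₂ = 19 ha = 1.9 × 10^5 m²
ΔV₁ = 0.046 × 1 × 10^6 × 4.8 = 2.208 × 10^5 m³
ΔV₂ = 0.27 × 1.9 × 10^5 × 4.8 = 2.462 × 10^5 m³
ΔV = ΔV₁ + ΔV₂ = 4.67 × 10^5 m³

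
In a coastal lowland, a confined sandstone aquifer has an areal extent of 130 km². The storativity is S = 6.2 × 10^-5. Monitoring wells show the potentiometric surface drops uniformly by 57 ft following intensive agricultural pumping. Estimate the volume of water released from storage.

A = 130 km² = 1.3 × 10^8 m²
Δh = 57 ft = 17.37 m
ΔV = S × A × Δh = 6.2 × 10^-5 × 1.3 × 10^8 m² × 17.37 m = 1.4 × 10^5 m³

ΔV ≈ 1.4 × 10^5 m³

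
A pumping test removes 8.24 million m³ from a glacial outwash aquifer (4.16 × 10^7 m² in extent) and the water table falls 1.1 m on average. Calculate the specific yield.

Sy ≈ 0.18

ΔV = 8.24 million m³ = 8.24 × 10^6 m³
Sy = ΔV / (A × Δh) = 8.24 × 10^6 m³ / (4.16 × 10^7 m² × 1.1 m) = 0.1801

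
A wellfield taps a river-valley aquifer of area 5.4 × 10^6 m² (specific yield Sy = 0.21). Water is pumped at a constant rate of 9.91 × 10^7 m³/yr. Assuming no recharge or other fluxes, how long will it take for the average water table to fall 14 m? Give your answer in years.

ΔV = Sy × A × Δh = 0.21 × 5.4 × 10^6 × 14 = 1.588 × 10^7 m³
Q = 9.91 × 10^7 m³/yr = 2.715 × 10^5 m³/d
t = ΔV / Q = 1.588 × 10^7 m³ / 2.715 × 10^5 m³/d = 58.47 d
t = 58.47 d ≈ 0.1602 years

t ≈ 0.16 years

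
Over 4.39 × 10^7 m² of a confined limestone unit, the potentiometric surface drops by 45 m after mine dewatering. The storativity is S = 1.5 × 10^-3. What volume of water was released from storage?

ΔV ≈ 2.96 × 10^6 m³

ΔV = S × A × Δh = 0.0015 × 4.39 × 10^7 m² × 45 m = 2.963 × 10^6 m³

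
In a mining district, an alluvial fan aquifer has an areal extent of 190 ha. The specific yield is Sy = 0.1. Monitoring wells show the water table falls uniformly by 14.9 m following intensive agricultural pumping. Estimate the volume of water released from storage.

A = 190 ha = 1.9 × 10^6 m²
ΔV = Sy × A × Δh = 0.1 × 1.9 × 10^6 m² × 14.9 m = 2.831 × 10^6 m³

ΔV ≈ 2.83 × 10^6 m³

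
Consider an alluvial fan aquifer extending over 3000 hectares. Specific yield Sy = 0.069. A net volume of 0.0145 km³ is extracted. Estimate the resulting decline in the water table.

A = 3000 hectares = 3 × 10^7 m²
ΔV = 0.0145 km³ = 1.45 × 10^7 m³
Δh = ΔV / (Sy × A) = 1.45 × 10^7 m³ / (0.069 × 3 × 10^7 m²) = 7.005 m

Δh ≈ 7 m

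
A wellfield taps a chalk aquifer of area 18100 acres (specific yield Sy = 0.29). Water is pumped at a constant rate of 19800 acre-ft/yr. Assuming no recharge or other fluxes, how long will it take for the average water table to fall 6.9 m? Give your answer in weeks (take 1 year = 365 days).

t ≈ 313 weeks

A = 18100 acres = 7.325 × 10^7 m²
ΔV = Sy × A × Δh = 0.29 × 7.325 × 10^7 × 6.9 = 1.466 × 10^8 m³
Q = 19800 acre-ft/yr = 66910 m³/d
t = ΔV / Q = 1.466 × 10^8 m³ / 66910 m³/d = 2190 d
t = 2190 d ≈ 312.9 weeks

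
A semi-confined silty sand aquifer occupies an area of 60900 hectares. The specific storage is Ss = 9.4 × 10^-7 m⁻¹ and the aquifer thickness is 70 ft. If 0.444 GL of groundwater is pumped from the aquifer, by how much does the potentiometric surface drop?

Δh ≈ 36.4 m

b = 70 ft = 21.34 m
S = Ss × b = 9.4 × 10^-7 m⁻¹ × 21.34 m = 2.006 × 10^-5
A = 60900 hectares = 6.09 × 10^8 m²
ΔV = 0.444 GL = 4.44 × 10^5 m³
Δh = ΔV / (S × A) = 4.44 × 10^5 m³ / (2.006 × 10^-5 × 6.09 × 10^8 m²) = 36.35 m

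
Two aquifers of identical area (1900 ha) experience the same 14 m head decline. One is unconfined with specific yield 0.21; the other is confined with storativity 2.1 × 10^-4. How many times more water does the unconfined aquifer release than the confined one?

A = 1900 ha = 1.9 × 10^7 m²
Unconfined: ΔV_u = Sy × A × Δh = 0.21 × 1.9 × 10^7 × 14 = 5.586 × 10^7 m³
Confined: ΔV_c = S × A × Δh = 2.1 × 10^-4 × 1.9 × 10^7 × 14 = 55860 m³
Ratio = ΔV_u / ΔV_c = Sy / S = 0.21 / 2.1 × 10^-4 = 1000

ΔV_u / ΔV_c ≈ 1000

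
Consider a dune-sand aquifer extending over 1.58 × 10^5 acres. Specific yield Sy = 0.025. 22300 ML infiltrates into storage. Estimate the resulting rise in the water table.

Δh ≈ 1.4 m

A = 1.58 × 10^5 acres = 6.394 × 10^8 m²
ΔV = 22300 ML = 2.23 × 10^7 m³
Δh = ΔV / (Sy × A) = 2.23 × 10^7 m³ / (0.025 × 6.394 × 10^8 m²) = 1.395 m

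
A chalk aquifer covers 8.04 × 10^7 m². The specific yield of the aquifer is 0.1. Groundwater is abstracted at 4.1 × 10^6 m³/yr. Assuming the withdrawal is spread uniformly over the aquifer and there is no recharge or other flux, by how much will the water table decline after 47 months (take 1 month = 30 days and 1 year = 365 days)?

Δh ≈ 1.97 m

Q = 4.1 × 10^6 m³/yr = 11230 m³/d
t = 47 months = 1410 d
ΔV = Q × t = 11230 m³/d × 1410 d = 1.584 × 10^7 m³
Δh = ΔV / (Sy × A) = 1.584 × 10^7 / (0.1 × 8.04 × 10^7) = 1.97 m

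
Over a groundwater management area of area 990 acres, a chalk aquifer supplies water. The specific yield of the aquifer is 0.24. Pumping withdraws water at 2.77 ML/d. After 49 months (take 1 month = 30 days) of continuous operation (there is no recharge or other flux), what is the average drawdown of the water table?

A = 990 acres = 4.006 × 10^6 m²
Q = 2.77 ML/d = 2770 m³/d
t = 49 months = 1470 d
ΔV = Q × t = 2770 m³/d × 1470 d = 4.072 × 10^6 m³
Δh = ΔV / (Sy × A) = 4.072 × 10^6 / (0.24 × 4.006 × 10^6) = 4.235 m

Δh ≈ 4.23 m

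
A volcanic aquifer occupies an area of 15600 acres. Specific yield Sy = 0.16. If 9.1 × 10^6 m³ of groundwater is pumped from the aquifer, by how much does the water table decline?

Δh ≈ 0.901 m

A = 15600 acres = 6.313 × 10^7 m²
Δh = ΔV / (Sy × A) = 9.1 × 10^6 m³ / (0.16 × 6.313 × 10^7 m²) = 0.9009 m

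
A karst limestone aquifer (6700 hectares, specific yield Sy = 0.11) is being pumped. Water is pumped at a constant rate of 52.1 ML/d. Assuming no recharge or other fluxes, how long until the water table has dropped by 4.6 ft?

A = 6700 hectares = 6.7 × 10^7 m²
Δh = 4.6 ft = 1.402 m
ΔV = Sy × A × Δh = 0.11 × 6.7 × 10^7 × 1.402 = 1.033 × 10^7 m³
Q = 52.1 ML/d = 52100 m³/d
t = ΔV / Q = 1.033 × 10^7 m³ / 52100 m³/d = 198.3 d

t ≈ 198 days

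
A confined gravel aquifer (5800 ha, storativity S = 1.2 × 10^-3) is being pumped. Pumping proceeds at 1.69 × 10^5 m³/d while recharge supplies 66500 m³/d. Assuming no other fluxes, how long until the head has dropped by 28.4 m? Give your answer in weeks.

A = 5800 ha = 5.8 × 10^7 m²
ΔV = S × A × Δh = 0.0012 × 5.8 × 10^7 × 28.4 = 1.977 × 10^6 m³
Net withdrawal = 1.69 × 10^5 − 66500 = 1.025 × 10^5 m³/d
t = ΔV / Q = 1.977 × 10^6 m³ / 1.025 × 10^5 m³/d = 19.28 d
t = 19.28 d ≈ 2.755 weeks

t ≈ 2.75 weeks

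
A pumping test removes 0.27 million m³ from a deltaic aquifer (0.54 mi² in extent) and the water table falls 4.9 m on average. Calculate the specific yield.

A = 0.54 mi² = 1.399 × 10^6 m²
ΔV = 0.27 million m³ = 2.7 × 10^5 m³
Sy = ΔV / (A × Δh) = 2.7 × 10^5 m³ / (1.399 × 10^6 m² × 4.9 m) = 0.0394

Sy ≈ 0.039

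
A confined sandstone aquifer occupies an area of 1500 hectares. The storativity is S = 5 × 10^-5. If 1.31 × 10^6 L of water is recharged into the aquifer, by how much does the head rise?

A = 1500 hectares = 1.5 × 10^7 m²
ΔV = 1.31 × 10^6 L = 1310 m³
Δh = ΔV / (S × A) = 1310 m³ / (5 × 10^-5 × 1.5 × 10^7 m²) = 1.747 m

Δh ≈ 1.75 m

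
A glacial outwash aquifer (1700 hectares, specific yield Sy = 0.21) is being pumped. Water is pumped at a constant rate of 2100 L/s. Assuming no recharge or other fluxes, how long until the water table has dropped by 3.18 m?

t ≈ 62.6 days

A = 1700 hectares = 1.7 × 10^7 m²
ΔV = Sy × A × Δh = 0.21 × 1.7 × 10^7 × 3.18 = 1.135 × 10^7 m³
Q = 2100 L/s = 1.814 × 10^5 m³/d
t = ΔV / Q = 1.135 × 10^7 m³ / 1.814 × 10^5 m³/d = 62.57 d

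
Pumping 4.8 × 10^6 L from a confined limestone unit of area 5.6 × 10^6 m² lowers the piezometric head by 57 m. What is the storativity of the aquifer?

ΔV = 4.8 × 10^6 L = 4800 m³
S = ΔV / (A × Δh) = 4800 m³ / (5.6 × 10^6 m² × 57 m) = 1.504 × 10^-5

S ≈ 1.5 × 10^-5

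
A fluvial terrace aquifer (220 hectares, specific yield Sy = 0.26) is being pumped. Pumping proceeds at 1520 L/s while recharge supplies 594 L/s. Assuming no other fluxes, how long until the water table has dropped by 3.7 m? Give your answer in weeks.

A = 220 hectares = 2.2 × 10^6 m²
ΔV = Sy × A × Δh = 0.26 × 2.2 × 10^6 × 3.7 = 2.116 × 10^6 m³
Net withdrawal = 1520 − 594 = 926 L/s = 80010 m³/d
t = ΔV / Q = 2.116 × 10^6 m³ / 80010 m³/d = 26.45 d
t = 26.45 d ≈ 3.779 weeks

t ≈ 3.78 weeks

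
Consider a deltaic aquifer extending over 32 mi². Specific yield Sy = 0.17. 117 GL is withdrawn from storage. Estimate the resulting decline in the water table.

Δh ≈ 8.3 m

A = 32 mi² = 8.288 × 10^7 m²
ΔV = 117 GL = 1.17 × 10^8 m³
Δh = ΔV / (Sy × A) = 1.17 × 10^8 m³ / (0.17 × 8.288 × 10^7 m²) = 8.304 m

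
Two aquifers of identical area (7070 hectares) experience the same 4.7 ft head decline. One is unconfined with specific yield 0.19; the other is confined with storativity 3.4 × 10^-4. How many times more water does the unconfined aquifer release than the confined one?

A = 7070 hectares = 7.07 × 10^7 m²
Δh = 4.7 ft = 1.433 m
Unconfined: ΔV_u = Sy × A × Δh = 0.19 × 7.07 × 10^7 × 1.433 = 1.924 × 10^7 m³
Confined: ΔV_c = S × A × Δh = 3.4 × 10^-4 × 7.07 × 10^7 × 1.433 = 34440 m³
Ratio = ΔV_u / ΔV_c = Sy / S = 0.19 / 3.4 × 10^-4 = 558.8

ΔV_u / ΔV_c ≈ 559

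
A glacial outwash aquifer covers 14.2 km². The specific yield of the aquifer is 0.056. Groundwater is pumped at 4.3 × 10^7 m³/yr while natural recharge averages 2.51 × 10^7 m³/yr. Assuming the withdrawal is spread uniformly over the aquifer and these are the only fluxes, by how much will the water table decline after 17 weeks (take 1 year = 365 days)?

A = 14.2 km² = 1.42 × 10^7 m²
Net abstraction = 4.3 × 10^7 − 2.51 × 10^7 = 1.79 × 10^7 m³/yr
Q_net = 1.79 × 10^7 m³/yr = 49040 m³/d
t = 17 weeks = 119 d
ΔV = Q × t = 49040 m³/d × 119 d = 5.836 × 10^6 m³
Δh = ΔV / (Sy × A) = 5.836 × 10^6 / (0.056 × 1.42 × 10^7) = 7.339 m

Δh ≈ 7.34 m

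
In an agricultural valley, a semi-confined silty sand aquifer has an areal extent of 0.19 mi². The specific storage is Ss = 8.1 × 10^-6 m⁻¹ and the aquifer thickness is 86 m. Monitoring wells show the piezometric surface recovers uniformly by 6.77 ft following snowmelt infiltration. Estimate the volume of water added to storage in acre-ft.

S = Ss × b = 8.1 × 10^-6 m⁻¹ × 86 m = 6.966 × 10^-4
A = 0.19 mi² = 4.921 × 10^5 m²
Δh = 6.77 ft = 2.063 m
ΔV = S × A × Δh = 6.966 × 10^-4 × 4.921 × 10^5 m² × 2.063 m = 707.4 m³
ΔV = 707.4 m³ = 0.5735 acre-ft

ΔV ≈ 0.573 acre-ft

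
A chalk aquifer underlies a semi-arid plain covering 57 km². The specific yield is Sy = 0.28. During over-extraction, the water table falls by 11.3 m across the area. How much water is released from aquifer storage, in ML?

A = 57 km² = 5.7 × 10^7 m²
ΔV = Sy × A × Δh = 0.28 × 5.7 × 10^7 m² × 11.3 m = 1.803 × 10^8 m³
ΔV = 1.803 × 10^8 m³ = 1.803 × 10^5 ML

ΔV ≈ 1.8 × 10^5 ML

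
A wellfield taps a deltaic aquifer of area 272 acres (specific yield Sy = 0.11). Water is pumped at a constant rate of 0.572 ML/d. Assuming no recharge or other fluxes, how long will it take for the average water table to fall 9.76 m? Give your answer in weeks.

A = 272 acres = 1.101 × 10^6 m²
ΔV = Sy × A × Δh = 0.11 × 1.101 × 10^6 × 9.76 = 1.182 × 10^6 m³
Q = 0.572 ML/d = 572 m³/d
t = ΔV / Q = 1.182 × 10^6 m³ / 572 m³/d = 2066 d
t = 2066 d ≈ 295.1 weeks

t ≈ 295 weeks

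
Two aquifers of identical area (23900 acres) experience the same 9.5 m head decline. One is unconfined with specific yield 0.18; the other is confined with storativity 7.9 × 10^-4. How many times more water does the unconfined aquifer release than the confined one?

A = 23900 acres = 9.672 × 10^7 m²
Unconfined: ΔV_u = Sy × A × Δh = 0.18 × 9.672 × 10^7 × 9.5 = 1.654 × 10^8 m³
Confined: ΔV_c = S × A × Δh = 7.9 × 10^-4 × 9.672 × 10^7 × 9.5 = 7.259 × 10^5 m³
Ratio = ΔV_u / ΔV_c = Sy / S = 0.18 / 7.9 × 10^-4 = 227.8

ΔV_u / ΔV_c ≈ 228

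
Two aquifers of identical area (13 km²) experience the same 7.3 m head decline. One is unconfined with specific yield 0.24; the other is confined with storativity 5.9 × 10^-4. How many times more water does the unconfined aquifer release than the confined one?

A = 13 km² = 1.3 × 10^7 m²
Unconfined: ΔV_u = Sy × A × Δh = 0.24 × 1.3 × 10^7 × 7.3 = 2.278 × 10^7 m³
Confined: ΔV_c = S × A × Δh = 5.9 × 10^-4 × 1.3 × 10^7 × 7.3 = 55990 m³
Ratio = ΔV_u / ΔV_c = Sy / S = 0.24 / 5.9 × 10^-4 = 406.8

ΔV_u / ΔV_c ≈ 407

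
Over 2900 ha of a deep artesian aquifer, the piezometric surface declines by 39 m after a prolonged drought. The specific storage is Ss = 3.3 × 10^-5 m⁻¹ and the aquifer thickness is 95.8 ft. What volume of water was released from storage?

ΔV ≈ 1.09 × 10^6 m³

b = 95.8 ft = 29.2 m
S = Ss × b = 3.3 × 10^-5 m⁻¹ × 29.2 m = 9.636 × 10^-4
A = 2900 ha = 2.9 × 10^7 m²
ΔV = S × A × Δh = 9.636 × 10^-4 × 2.9 × 10^7 m² × 39 m = 1.09 × 10^6 m³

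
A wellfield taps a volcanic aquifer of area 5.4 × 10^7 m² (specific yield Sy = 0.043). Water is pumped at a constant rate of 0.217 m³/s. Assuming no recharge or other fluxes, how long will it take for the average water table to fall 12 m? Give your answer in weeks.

ΔV = Sy × A × Δh = 0.043 × 5.4 × 10^7 × 12 = 2.786 × 10^7 m³
Q = 0.217 m³/s = 18750 m³/d
t = ΔV / Q = 2.786 × 10^7 m³ / 18750 m³/d = 1486 d
t = 1486 d ≈ 212.3 weeks

t ≈ 212 weeks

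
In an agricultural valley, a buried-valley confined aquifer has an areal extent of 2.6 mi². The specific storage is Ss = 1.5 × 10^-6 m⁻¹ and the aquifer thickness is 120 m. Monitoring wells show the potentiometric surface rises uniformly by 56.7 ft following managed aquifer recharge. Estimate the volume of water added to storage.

ΔV ≈ 20900 m³

S = Ss × b = 1.5 × 10^-6 m⁻¹ × 120 m = 1.8 × 10^-4
A = 2.6 mi² = 6.734 × 10^6 m²
Δh = 56.7 ft = 17.28 m
ΔV = S × A × Δh = 1.8 × 10^-4 × 6.734 × 10^6 m² × 17.28 m = 20950 m³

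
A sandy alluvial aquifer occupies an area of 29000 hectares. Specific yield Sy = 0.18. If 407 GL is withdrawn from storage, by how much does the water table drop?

Δh ≈ 7.8 m

A = 29000 hectares = 2.9 × 10^8 m²
ΔV = 407 GL = 4.07 × 10^8 m³
Δh = ΔV / (Sy × A) = 4.07 × 10^8 m³ / (0.18 × 2.9 × 10^8 m²) = 7.797 m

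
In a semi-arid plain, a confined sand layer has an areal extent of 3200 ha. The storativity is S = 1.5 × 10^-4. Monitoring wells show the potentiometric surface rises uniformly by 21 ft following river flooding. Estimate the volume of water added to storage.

A = 3200 ha = 3.2 × 10^7 m²
Δh = 21 ft = 6.401 m
ΔV = S × A × Δh = 1.5 × 10^-4 × 3.2 × 10^7 m² × 6.401 m = 30720 m³

ΔV ≈ 30700 m³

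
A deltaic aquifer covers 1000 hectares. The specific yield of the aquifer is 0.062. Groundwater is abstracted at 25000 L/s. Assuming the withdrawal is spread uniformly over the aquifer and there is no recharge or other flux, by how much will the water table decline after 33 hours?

Δh ≈ 4.79 m

A = 1000 hectares = 1 × 10^7 m²
Q = 25000 L/s = 2.16 × 10^6 m³/d
t = 33 hours = 1.375 d
ΔV = Q × t = 2.16 × 10^6 m³/d × 1.375 d = 2.97 × 10^6 m³
Δh = ΔV / (Sy × A) = 2.97 × 10^6 / (0.062 × 1 × 10^7) = 4.79 m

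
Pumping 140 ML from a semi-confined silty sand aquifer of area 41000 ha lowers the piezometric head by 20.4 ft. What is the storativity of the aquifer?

A = 41000 ha = 4.1 × 10^8 m²
Δh = 20.4 ft = 6.218 m
ΔV = 140 ML = 1.4 × 10^5 m³
S = ΔV / (A × Δh) = 1.4 × 10^5 m³ / (4.1 × 10^8 m² × 6.218 m) = 5.492 × 10^-5

S ≈ 5.5 × 10^-5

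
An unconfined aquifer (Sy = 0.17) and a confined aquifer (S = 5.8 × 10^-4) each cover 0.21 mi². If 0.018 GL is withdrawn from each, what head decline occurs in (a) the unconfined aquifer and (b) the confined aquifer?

Δh_u ≈ 0.195 m; Δh_c ≈ 57.1 m

A = 0.21 mi² = 5.439 × 10^5 m²
ΔV = 0.018 GL = 18000 m³
Unconfined: Δh_u = ΔV/(Sy·A) = 18000/(0.17 × 5.439 × 10^5) = 0.1947 m
Confined: Δh_c = ΔV/(S·A) = 18000/(5.8 × 10^-4 × 5.439 × 10^5) = 57.06 m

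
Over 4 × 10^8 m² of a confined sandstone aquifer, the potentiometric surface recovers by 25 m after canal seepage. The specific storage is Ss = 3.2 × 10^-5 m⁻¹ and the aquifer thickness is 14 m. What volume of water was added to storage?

ΔV ≈ 4.48 × 10^6 m³

S = Ss × b = 3.2 × 10^-5 m⁻¹ × 14 m = 4.48 × 10^-4
ΔV = S × A × Δh = 4.48 × 10^-4 × 4 × 10^8 m² × 25 m = 4.48 × 10^6 m³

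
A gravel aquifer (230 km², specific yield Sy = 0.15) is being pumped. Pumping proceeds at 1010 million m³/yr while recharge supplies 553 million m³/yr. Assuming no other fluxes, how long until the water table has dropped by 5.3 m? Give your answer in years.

A = 230 km² = 2.3 × 10^8 m²
ΔV = Sy × A × Δh = 0.15 × 2.3 × 10^8 × 5.3 = 1.829 × 10^8 m³
Net withdrawal = 1010 − 553 = 457 million m³/yr = 1.252 × 10^6 m³/d
t = ΔV / Q = 1.829 × 10^8 m³ / 1.252 × 10^6 m³/d = 146 d
t = 146 d ≈ 0.4001 years

t ≈ 0.4 years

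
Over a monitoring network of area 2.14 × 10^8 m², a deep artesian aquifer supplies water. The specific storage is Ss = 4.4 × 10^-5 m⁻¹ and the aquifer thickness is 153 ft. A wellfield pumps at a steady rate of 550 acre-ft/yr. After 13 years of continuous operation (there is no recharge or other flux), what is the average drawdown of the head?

Δh ≈ 20.1 m

b = 153 ft = 46.63 m
S = Ss × b = 4.4 × 10^-5 m⁻¹ × 46.63 m = 2.052 × 10^-3
Q = 550 acre-ft/yr = 1859 m³/d
t = 13 years = 4745 d
ΔV = Q × t = 1859 m³/d × 4745 d = 8.819 × 10^6 m³
Δh = ΔV / (S × A) = 8.819 × 10^6 / (0.002052 × 2.14 × 10^8) = 20.08 m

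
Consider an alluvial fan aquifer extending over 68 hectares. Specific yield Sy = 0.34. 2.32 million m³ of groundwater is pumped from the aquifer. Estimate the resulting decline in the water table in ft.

Δh ≈ 32.9 ft

A = 68 hectares = 6.8 × 10^5 m²
ΔV = 2.32 million m³ = 2.32 × 10^6 m³
Δh = ΔV / (Sy × A) = 2.32 × 10^6 m³ / (0.34 × 6.8 × 10^5 m²) = 10.03 m
Δh = 10.03 m = 32.92 ft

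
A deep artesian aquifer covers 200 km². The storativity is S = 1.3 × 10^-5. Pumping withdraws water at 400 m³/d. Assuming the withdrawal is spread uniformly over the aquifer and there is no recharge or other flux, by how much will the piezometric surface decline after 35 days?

Δh ≈ 5.38 m

A = 200 km² = 2 × 10^8 m²
ΔV = Q × t = 400 m³/d × 35 d = 14000 m³
Δh = ΔV / (S × A) = 14000 / (1.3 × 10^-5 × 2 × 10^8) = 5.385 m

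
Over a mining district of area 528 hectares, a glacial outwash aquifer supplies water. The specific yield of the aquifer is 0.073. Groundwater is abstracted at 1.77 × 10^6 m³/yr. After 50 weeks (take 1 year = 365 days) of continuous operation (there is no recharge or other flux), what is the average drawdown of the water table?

A = 528 hectares = 5.28 × 10^6 m²
Q = 1.77 × 10^6 m³/yr = 4849 m³/d
t = 50 weeks = 350 d
ΔV = Q × t = 4849 m³/d × 350 d = 1.697 × 10^6 m³
Δh = ΔV / (Sy × A) = 1.697 × 10^6 / (0.073 × 5.28 × 10^6) = 4.403 m

Δh ≈ 4.4 m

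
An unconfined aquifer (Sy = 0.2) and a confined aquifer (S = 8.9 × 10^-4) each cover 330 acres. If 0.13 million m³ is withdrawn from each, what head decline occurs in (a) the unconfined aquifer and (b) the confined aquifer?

Δh_u ≈ 0.487 m; Δh_c ≈ 109 m

A = 330 acres = 1.335 × 10^6 m²
ΔV = 0.13 million m³ = 1.3 × 10^5 m³
Unconfined: Δh_u = ΔV/(Sy·A) = 1.3 × 10^5/(0.2 × 1.335 × 10^6) = 0.4867 m
Confined: Δh_c = ΔV/(S·A) = 1.3 × 10^5/(8.9 × 10^-4 × 1.335 × 10^6) = 109.4 m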